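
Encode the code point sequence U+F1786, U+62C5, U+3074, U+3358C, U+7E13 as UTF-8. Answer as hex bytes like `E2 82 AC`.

F3 B1 9E 86 E6 8B 85 E3 81 B4 F0 B3 96 8C E7 B8 93

U+F1786: 4-byte form → F3 B1 9E 86.
U+62C5: 3-byte form → E6 8B 85.
U+3074: 3-byte form → E3 81 B4.
U+3358C: 4-byte form → F0 B3 96 8C.
U+7E13: 3-byte form → E7 B8 93.
Concatenated (17 bytes): F3 B1 9E 86 E6 8B 85 E3 81 B4 F0 B3 96 8C E7 B8 93.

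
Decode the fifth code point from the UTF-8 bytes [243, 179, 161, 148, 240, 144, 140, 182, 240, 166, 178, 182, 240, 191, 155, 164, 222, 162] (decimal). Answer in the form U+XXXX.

U+07A2

Offset 0: leading byte 0xF3 = 11110011 → 4-byte char #1 = F3 B3 A1 94.
Offset 4: leading byte 0xF0 = 11110000 → 4-byte char #2 = F0 90 8C B6.
Offset 8: leading byte 0xF0 = 11110000 → 4-byte char #3 = F0 A6 B2 B6.
Offset 12: leading byte 0xF0 = 11110000 → 4-byte char #4 = F0 BF 9B A4.
Offset 16: leading byte 0xDE = 11011110 → 2-byte char #5 = DE A2.
Leading byte 0xDE = 11011110 matches 110xxxxx → 2-byte sequence.
Byte 1: 0xDE = 11011110, payload 11110 (5 bits).
Byte 2: 0xA2 = 10100010 (10xxxxxx ✓), payload 100010.
Concatenate: 11110100010 = 0x7A2 (11 bits → U+07A2).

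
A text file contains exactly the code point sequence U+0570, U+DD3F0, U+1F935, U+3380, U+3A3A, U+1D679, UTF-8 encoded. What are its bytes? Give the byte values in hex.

D5 B0 F3 9D 8F B0 F0 9F A4 B5 E3 8E 80 E3 A8 BA F0 9D 99 B9

U+0570: 2-byte form → D5 B0.
U+DD3F0: 4-byte form → F3 9D 8F B0.
U+1F935: 4-byte form → F0 9F A4 B5.
U+3380: 3-byte form → E3 8E 80.
U+3A3A: 3-byte form → E3 A8 BA.
U+1D679: 4-byte form → F0 9D 99 B9.
Concatenated (20 bytes): D5 B0 F3 9D 8F B0 F0 9F A4 B5 E3 8E 80 E3 A8 BA F0 9D 99 B9.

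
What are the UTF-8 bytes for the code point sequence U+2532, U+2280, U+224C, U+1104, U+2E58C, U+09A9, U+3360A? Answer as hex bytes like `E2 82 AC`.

E2 94 B2 E2 8A 80 E2 89 8C E1 84 84 F0 AE 96 8C E0 A6 A9 F0 B3 98 8A

U+2532: 3-byte form → E2 94 B2.
U+2280: 3-byte form → E2 8A 80.
U+224C: 3-byte form → E2 89 8C.
U+1104: 3-byte form → E1 84 84.
U+2E58C: 4-byte form → F0 AE 96 8C.
U+09A9: 3-byte form → E0 A6 A9.
U+3360A: 4-byte form → F0 B3 98 8A.
Concatenated (23 bytes): E2 94 B2 E2 8A 80 E2 89 8C E1 84 84 F0 AE 96 8C E0 A6 A9 F0 B3 98 8A.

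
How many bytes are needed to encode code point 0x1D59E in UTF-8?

U+1D59E = 0x1D59E. UTF-8 uses 1 byte below 0x80, 2 below 0x800, 3 below 0x10000, 4 up to 0x10FFFF. 0x1D59E is in U+10000–U+10FFFF → 4 bytes.

4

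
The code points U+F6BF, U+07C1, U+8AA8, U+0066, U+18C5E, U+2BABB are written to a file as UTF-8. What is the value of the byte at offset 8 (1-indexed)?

0xA8

1-indexed offset 8 is 0-indexed offset 7.
U+F6BF → 3-byte form EF 9A BF at offsets 0–2.
U+07C1 → 2-byte form DF 81 at offsets 3–4.
U+8AA8 → 3-byte form E8 AA A8 at offsets 5–7.
Offset 7 falls in char 3's range; it's byte 3 of E8 AA A8 = 0xA8.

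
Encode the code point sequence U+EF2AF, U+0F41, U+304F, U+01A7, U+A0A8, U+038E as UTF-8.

U+EF2AF: 4-byte form → F3 AF 8A AF.
U+0F41: 3-byte form → E0 BD 81.
U+304F: 3-byte form → E3 81 8F.
U+01A7: 2-byte form → C6 A7.
U+A0A8: 3-byte form → EA 82 A8.
U+038E: 2-byte form → CE 8E.
Concatenated (17 bytes): F3 AF 8A AF E0 BD 81 E3 81 8F C6 A7 EA 82 A8 CE 8E.

F3 AF 8A AF E0 BD 81 E3 81 8F C6 A7 EA 82 A8 CE 8E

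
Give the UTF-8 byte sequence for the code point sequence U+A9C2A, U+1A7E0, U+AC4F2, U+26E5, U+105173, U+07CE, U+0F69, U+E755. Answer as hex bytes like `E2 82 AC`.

F2 A9 B0 AA F0 9A 9F A0 F2 AC 93 B2 E2 9B A5 F4 85 85 B3 DF 8E E0 BD A9 EE 9D 95

U+A9C2A: 4-byte form → F2 A9 B0 AA.
U+1A7E0: 4-byte form → F0 9A 9F A0.
U+AC4F2: 4-byte form → F2 AC 93 B2.
U+26E5: 3-byte form → E2 9B A5.
U+105173: 4-byte form → F4 85 85 B3.
U+07CE: 2-byte form → DF 8E.
U+0F69: 3-byte form → E0 BD A9.
U+E755: 3-byte form → EE 9D 95.
Concatenated (27 bytes): F2 A9 B0 AA F0 9A 9F A0 F2 AC 93 B2 E2 9B A5 F4 85 85 B3 DF 8E E0 BD A9 EE 9D 95.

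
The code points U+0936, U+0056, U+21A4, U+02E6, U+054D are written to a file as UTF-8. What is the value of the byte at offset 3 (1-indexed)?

0xB6

1-indexed offset 3 is 0-indexed offset 2.
U+0936 → 3-byte form E0 A4 B6 at offsets 0–2.
Offset 2 falls in char 1's range; it's byte 3 of E0 A4 B6 = 0xB6.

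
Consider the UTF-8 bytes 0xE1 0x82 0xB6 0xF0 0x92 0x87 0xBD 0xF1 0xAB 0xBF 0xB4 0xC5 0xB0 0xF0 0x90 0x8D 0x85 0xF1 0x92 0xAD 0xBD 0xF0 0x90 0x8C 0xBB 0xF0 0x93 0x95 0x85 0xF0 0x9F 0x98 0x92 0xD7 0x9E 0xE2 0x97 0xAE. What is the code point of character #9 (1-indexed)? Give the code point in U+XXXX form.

U+1F612

Offset 0: leading byte 0xE1 = 11100001 → 3-byte char #1 = E1 82 B6.
Offset 3: leading byte 0xF0 = 11110000 → 4-byte char #2 = F0 92 87 BD.
Offset 7: leading byte 0xF1 = 11110001 → 4-byte char #3 = F1 AB BF B4.
Offset 11: leading byte 0xC5 = 11000101 → 2-byte char #4 = C5 B0.
Offset 13: leading byte 0xF0 = 11110000 → 4-byte char #5 = F0 90 8D 85.
Offset 17: leading byte 0xF1 = 11110001 → 4-byte char #6 = F1 92 AD BD.
Offset 21: leading byte 0xF0 = 11110000 → 4-byte char #7 = F0 90 8C BB.
Offset 25: leading byte 0xF0 = 11110000 → 4-byte char #8 = F0 93 95 85.
Offset 29: leading byte 0xF0 = 11110000 → 4-byte char #9 = F0 9F 98 92.
Leading byte 0xF0 = 11110000 matches 11110xxx → 4-byte sequence.
Byte 1: 0xF0 = 11110000, payload 000 (3 bits).
Byte 2: 0x9F = 10011111 (10xxxxxx ✓), payload 011111.
Byte 3: 0x98 = 10011000 (10xxxxxx ✓), payload 011000.
Byte 4: 0x92 = 10010010 (10xxxxxx ✓), payload 010010.
Concatenate: 000011111011000010010 = 0x1F612 (21 bits → U+1F612).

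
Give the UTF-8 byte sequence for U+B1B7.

U+B1B7 = 0xB1B7 = 45495 decimal. In range U+0800–U+FFFF → 3-byte form: 1110xxxx 10xxxxxx 10xxxxxx.
Binary (16 bits): 1011000110110111.
Split 4+6+6: 1011 | 000110 | 110111.
Byte 1: 11101011 = 0xEB.
Byte 2: 10000110 = 0x86.
Byte 3: 10110111 = 0xB7.

EB 86 B7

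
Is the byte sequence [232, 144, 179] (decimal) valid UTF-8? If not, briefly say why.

Leading byte 0xE8 = 11101000 → 3-byte form.
Continuation bytes 0x90=10010000, 0xB3=10110011 all match 10xxxxxx.
Decoded value 0x8433 is ≥ 0x800 (shortest form) and not a surrogate.

valid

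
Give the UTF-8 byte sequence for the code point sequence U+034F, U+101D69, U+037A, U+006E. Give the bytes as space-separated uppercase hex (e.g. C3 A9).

CD 8F F4 81 B5 A9 CD BA 6E

U+034F: 2-byte form → CD 8F.
U+101D69: 4-byte form → F4 81 B5 A9.
U+037A: 2-byte form → CD BA.
U+006E: 1-byte form → 6E.
Concatenated (9 bytes): CD 8F F4 81 B5 A9 CD BA 6E.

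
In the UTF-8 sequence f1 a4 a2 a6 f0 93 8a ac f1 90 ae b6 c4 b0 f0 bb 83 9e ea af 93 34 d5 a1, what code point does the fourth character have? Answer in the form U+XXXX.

U+0130

Offset 0: leading byte 0xF1 = 11110001 → 4-byte char #1 = F1 A4 A2 A6.
Offset 4: leading byte 0xF0 = 11110000 → 4-byte char #2 = F0 93 8A AC.
Offset 8: leading byte 0xF1 = 11110001 → 4-byte char #3 = F1 90 AE B6.
Offset 12: leading byte 0xC4 = 11000100 → 2-byte char #4 = C4 B0.
Leading byte 0xC4 = 11000100 matches 110xxxxx → 2-byte sequence.
Byte 1: 0xC4 = 11000100, payload 00100 (5 bits).
Byte 2: 0xB0 = 10110000 (10xxxxxx ✓), payload 110000.
Concatenate: 00100110000 = 0x130 (11 bits → U+0130).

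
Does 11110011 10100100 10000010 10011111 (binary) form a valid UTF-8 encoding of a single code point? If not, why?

Leading byte 0xF3 = 11110011 → 4-byte form.
Continuation bytes 0xA4=10100100, 0x82=10000010, 0x9F=10011111 all match 10xxxxxx.
Decoded value 0xE409F is ≥ 0x10000 (shortest form) and not a surrogate.

valid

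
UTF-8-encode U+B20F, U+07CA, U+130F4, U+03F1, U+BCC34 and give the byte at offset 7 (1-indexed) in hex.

0x93

1-indexed offset 7 is 0-indexed offset 6.
U+B20F → 3-byte form EB 88 8F at offsets 0–2.
U+07CA → 2-byte form DF 8A at offsets 3–4.
U+130F4 → 4-byte form F0 93 83 B4 at offsets 5–8.
Offset 6 falls in char 3's range; it's byte 2 of F0 93 83 B4 = 0x93.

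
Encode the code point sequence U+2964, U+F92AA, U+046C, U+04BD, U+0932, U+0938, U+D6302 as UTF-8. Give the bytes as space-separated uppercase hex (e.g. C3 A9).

U+2964: 3-byte form → E2 A5 A4.
U+F92AA: 4-byte form → F3 B9 8A AA.
U+046C: 2-byte form → D1 AC.
U+04BD: 2-byte form → D2 BD.
U+0932: 3-byte form → E0 A4 B2.
U+0938: 3-byte form → E0 A4 B8.
U+D6302: 4-byte form → F3 96 8C 82.
Concatenated (21 bytes): E2 A5 A4 F3 B9 8A AA D1 AC D2 BD E0 A4 B2 E0 A4 B8 F3 96 8C 82.

E2 A5 A4 F3 B9 8A AA D1 AC D2 BD E0 A4 B2 E0 A4 B8 F3 96 8C 82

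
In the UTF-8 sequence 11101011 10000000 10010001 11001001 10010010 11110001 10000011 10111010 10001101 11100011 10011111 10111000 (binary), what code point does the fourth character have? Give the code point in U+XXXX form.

U+37F8

Offset 0: leading byte 0xEB = 11101011 → 3-byte char #1 = EB 80 91.
Offset 3: leading byte 0xC9 = 11001001 → 2-byte char #2 = C9 92.
Offset 5: leading byte 0xF1 = 11110001 → 4-byte char #3 = F1 83 BA 8D.
Offset 9: leading byte 0xE3 = 11100011 → 3-byte char #4 = E3 9F B8.
Leading byte 0xE3 = 11100011 matches 1110xxxx → 3-byte sequence.
Byte 1: 0xE3 = 11100011, payload 0011 (4 bits).
Byte 2: 0x9F = 10011111 (10xxxxxx ✓), payload 011111.
Byte 3: 0xB8 = 10111000 (10xxxxxx ✓), payload 111000.
Concatenate: 0011011111111000 = 0x37F8 (16 bits → U+37F8).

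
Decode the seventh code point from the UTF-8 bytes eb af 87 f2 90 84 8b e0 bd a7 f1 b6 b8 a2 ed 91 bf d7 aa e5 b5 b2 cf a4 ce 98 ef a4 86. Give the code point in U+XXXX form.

Offset 0: leading byte 0xEB = 11101011 → 3-byte char #1 = EB AF 87.
Offset 3: leading byte 0xF2 = 11110010 → 4-byte char #2 = F2 90 84 8B.
Offset 7: leading byte 0xE0 = 11100000 → 3-byte char #3 = E0 BD A7.
Offset 10: leading byte 0xF1 = 11110001 → 4-byte char #4 = F1 B6 B8 A2.
Offset 14: leading byte 0xED = 11101101 → 3-byte char #5 = ED 91 BF.
Offset 17: leading byte 0xD7 = 11010111 → 2-byte char #6 = D7 AA.
Offset 19: leading byte 0xE5 = 11100101 → 3-byte char #7 = E5 B5 B2.
Leading byte 0xE5 = 11100101 matches 1110xxxx → 3-byte sequence.
Byte 1: 0xE5 = 11100101, payload 0101 (4 bits).
Byte 2: 0xB5 = 10110101 (10xxxxxx ✓), payload 110101.
Byte 3: 0xB2 = 10110010 (10xxxxxx ✓), payload 110010.
Concatenate: 0101110101110010 = 0x5D72 (16 bits → U+5D72).

U+5D72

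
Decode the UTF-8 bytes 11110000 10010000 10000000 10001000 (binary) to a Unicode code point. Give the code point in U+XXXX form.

U+10008

Leading byte 0xF0 = 11110000 matches 11110xxx → 4-byte sequence.
Byte 1: 0xF0 = 11110000, payload 000 (3 bits).
Byte 2: 0x90 = 10010000 (10xxxxxx ✓), payload 010000.
Byte 3: 0x80 = 10000000 (10xxxxxx ✓), payload 000000.
Byte 4: 0x88 = 10001000 (10xxxxxx ✓), payload 001000.
Concatenate: 000010000000000001000 = 0x10008 (21 bits → U+10008).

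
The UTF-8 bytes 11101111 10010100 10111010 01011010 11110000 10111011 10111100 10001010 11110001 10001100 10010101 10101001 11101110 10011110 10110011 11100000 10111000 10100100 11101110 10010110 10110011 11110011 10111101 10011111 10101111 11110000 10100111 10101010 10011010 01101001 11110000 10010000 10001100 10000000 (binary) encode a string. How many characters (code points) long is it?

Byte at offset 0: 0xEF = 11101111 → 3-byte char (#1). Advance 3.
Byte at offset 3: 0x5A = 01011010 → 1-byte char (#2). Advance 1.
Byte at offset 4: 0xF0 = 11110000 → 4-byte char (#3). Advance 4.
Byte at offset 8: 0xF1 = 11110001 → 4-byte char (#4). Advance 4.
Byte at offset 12: 0xEE = 11101110 → 3-byte char (#5). Advance 3.
Byte at offset 15: 0xE0 = 11100000 → 3-byte char (#6). Advance 3.
Byte at offset 18: 0xEE = 11101110 → 3-byte char (#7). Advance 3.
Byte at offset 21: 0xF3 = 11110011 → 4-byte char (#8). Advance 4.
Byte at offset 25: 0xF0 = 11110000 → 4-byte char (#9). Advance 4.
Byte at offset 29: 0x69 = 01101001 → 1-byte char (#10). Advance 1.
Byte at offset 30: 0xF0 = 11110000 → 4-byte char (#11). Advance 4.
Reached end at offset 34 after 11 code points.

11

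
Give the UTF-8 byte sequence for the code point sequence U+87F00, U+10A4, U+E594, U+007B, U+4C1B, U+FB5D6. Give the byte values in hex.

F2 87 BC 80 E1 82 A4 EE 96 94 7B E4 B0 9B F3 BB 97 96

U+87F00: 4-byte form → F2 87 BC 80.
U+10A4: 3-byte form → E1 82 A4.
U+E594: 3-byte form → EE 96 94.
U+007B: 1-byte form → 7B.
U+4C1B: 3-byte form → E4 B0 9B.
U+FB5D6: 4-byte form → F3 BB 97 96.
Concatenated (18 bytes): F2 87 BC 80 E1 82 A4 EE 96 94 7B E4 B0 9B F3 BB 97 96.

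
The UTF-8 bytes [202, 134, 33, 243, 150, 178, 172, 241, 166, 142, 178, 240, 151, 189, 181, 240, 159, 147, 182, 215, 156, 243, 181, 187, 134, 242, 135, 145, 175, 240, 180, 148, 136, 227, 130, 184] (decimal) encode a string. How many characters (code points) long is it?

Byte at offset 0: 0xCA = 11001010 → 2-byte char (#1). Advance 2.
Byte at offset 2: 0x21 = 00100001 → 1-byte char (#2). Advance 1.
Byte at offset 3: 0xF3 = 11110011 → 4-byte char (#3). Advance 4.
Byte at offset 7: 0xF1 = 11110001 → 4-byte char (#4). Advance 4.
Byte at offset 11: 0xF0 = 11110000 → 4-byte char (#5). Advance 4.
Byte at offset 15: 0xF0 = 11110000 → 4-byte char (#6). Advance 4.
Byte at offset 19: 0xD7 = 11010111 → 2-byte char (#7). Advance 2.
Byte at offset 21: 0xF3 = 11110011 → 4-byte char (#8). Advance 4.
Byte at offset 25: 0xF2 = 11110010 → 4-byte char (#9). Advance 4.
Byte at offset 29: 0xF0 = 11110000 → 4-byte char (#10). Advance 4.
Byte at offset 33: 0xE3 = 11100011 → 3-byte char (#11). Advance 3.
Reached end at offset 36 after 11 code points.

11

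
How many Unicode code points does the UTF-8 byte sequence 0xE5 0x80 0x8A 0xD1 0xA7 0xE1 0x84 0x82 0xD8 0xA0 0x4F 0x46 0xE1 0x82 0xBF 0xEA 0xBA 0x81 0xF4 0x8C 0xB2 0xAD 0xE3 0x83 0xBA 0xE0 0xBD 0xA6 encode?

11

Byte at offset 0: 0xE5 = 11100101 → 3-byte char (#1). Advance 3.
Byte at offset 3: 0xD1 = 11010001 → 2-byte char (#2). Advance 2.
Byte at offset 5: 0xE1 = 11100001 → 3-byte char (#3). Advance 3.
Byte at offset 8: 0xD8 = 11011000 → 2-byte char (#4). Advance 2.
Byte at offset 10: 0x4F = 01001111 → 1-byte char (#5). Advance 1.
Byte at offset 11: 0x46 = 01000110 → 1-byte char (#6). Advance 1.
Byte at offset 12: 0xE1 = 11100001 → 3-byte char (#7). Advance 3.
Byte at offset 15: 0xEA = 11101010 → 3-byte char (#8). Advance 3.
Byte at offset 18: 0xF4 = 11110100 → 4-byte char (#9). Advance 4.
Byte at offset 22: 0xE3 = 11100011 → 3-byte char (#10). Advance 3.
Byte at offset 25: 0xE0 = 11100000 → 3-byte char (#11). Advance 3.
Reached end at offset 28 after 11 code points.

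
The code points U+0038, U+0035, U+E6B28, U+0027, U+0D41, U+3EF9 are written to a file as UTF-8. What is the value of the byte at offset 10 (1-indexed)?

1-indexed offset 10 is 0-indexed offset 9.
U+0038 → 1-byte form 38 at offsets 0–0.
U+0035 → 1-byte form 35 at offsets 1–1.
U+E6B28 → 4-byte form F3 A6 AC A8 at offsets 2–5.
U+0027 → 1-byte form 27 at offsets 6–6.
U+0D41 → 3-byte form E0 B5 81 at offsets 7–9.
Offset 9 falls in char 5's range; it's byte 3 of E0 B5 81 = 0x81.

0x81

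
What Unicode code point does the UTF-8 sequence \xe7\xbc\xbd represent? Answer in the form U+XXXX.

U+7F3D

Leading byte 0xE7 = 11100111 matches 1110xxxx → 3-byte sequence.
Byte 1: 0xE7 = 11100111, payload 0111 (4 bits).
Byte 2: 0xBC = 10111100 (10xxxxxx ✓), payload 111100.
Byte 3: 0xBD = 10111101 (10xxxxxx ✓), payload 111101.
Concatenate: 0111111100111101 = 0x7F3D (16 bits → U+7F3D).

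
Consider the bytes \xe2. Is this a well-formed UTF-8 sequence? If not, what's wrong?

Leading byte 0xE2 = 11100010 → 3-byte form, but only 1 byte is present.

invalid (sequence truncated)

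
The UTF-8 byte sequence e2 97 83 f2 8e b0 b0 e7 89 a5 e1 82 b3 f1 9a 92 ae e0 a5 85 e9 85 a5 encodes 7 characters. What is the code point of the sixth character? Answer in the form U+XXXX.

Offset 0: leading byte 0xE2 = 11100010 → 3-byte char #1 = E2 97 83.
Offset 3: leading byte 0xF2 = 11110010 → 4-byte char #2 = F2 8E B0 B0.
Offset 7: leading byte 0xE7 = 11100111 → 3-byte char #3 = E7 89 A5.
Offset 10: leading byte 0xE1 = 11100001 → 3-byte char #4 = E1 82 B3.
Offset 13: leading byte 0xF1 = 11110001 → 4-byte char #5 = F1 9A 92 AE.
Offset 17: leading byte 0xE0 = 11100000 → 3-byte char #6 = E0 A5 85.
Leading byte 0xE0 = 11100000 matches 1110xxxx → 3-byte sequence.
Byte 1: 0xE0 = 11100000, payload 0000 (4 bits).
Byte 2: 0xA5 = 10100101 (10xxxxxx ✓), payload 100101.
Byte 3: 0x85 = 10000101 (10xxxxxx ✓), payload 000101.
Concatenate: 0000100101000101 = 0x945 (16 bits → U+0945).

U+0945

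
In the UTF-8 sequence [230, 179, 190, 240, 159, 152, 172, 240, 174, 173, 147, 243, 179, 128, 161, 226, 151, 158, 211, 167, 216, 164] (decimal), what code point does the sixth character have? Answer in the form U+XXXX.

U+04E7

Offset 0: leading byte 0xE6 = 11100110 → 3-byte char #1 = E6 B3 BE.
Offset 3: leading byte 0xF0 = 11110000 → 4-byte char #2 = F0 9F 98 AC.
Offset 7: leading byte 0xF0 = 11110000 → 4-byte char #3 = F0 AE AD 93.
Offset 11: leading byte 0xF3 = 11110011 → 4-byte char #4 = F3 B3 80 A1.
Offset 15: leading byte 0xE2 = 11100010 → 3-byte char #5 = E2 97 9E.
Offset 18: leading byte 0xD3 = 11010011 → 2-byte char #6 = D3 A7.
Leading byte 0xD3 = 11010011 matches 110xxxxx → 2-byte sequence.
Byte 1: 0xD3 = 11010011, payload 10011 (5 bits).
Byte 2: 0xA7 = 10100111 (10xxxxxx ✓), payload 100111.
Concatenate: 10011100111 = 0x4E7 (11 bits → U+04E7).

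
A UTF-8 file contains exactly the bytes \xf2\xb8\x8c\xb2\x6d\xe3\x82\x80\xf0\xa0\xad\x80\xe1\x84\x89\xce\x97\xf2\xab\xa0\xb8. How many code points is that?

7

Byte at offset 0: 0xF2 = 11110010 → 4-byte char (#1). Advance 4.
Byte at offset 4: 0x6D = 01101101 → 1-byte char (#2). Advance 1.
Byte at offset 5: 0xE3 = 11100011 → 3-byte char (#3). Advance 3.
Byte at offset 8: 0xF0 = 11110000 → 4-byte char (#4). Advance 4.
Byte at offset 12: 0xE1 = 11100001 → 3-byte char (#5). Advance 3.
Byte at offset 15: 0xCE = 11001110 → 2-byte char (#6). Advance 2.
Byte at offset 17: 0xF2 = 11110010 → 4-byte char (#7). Advance 4.
Reached end at offset 21 after 7 code points.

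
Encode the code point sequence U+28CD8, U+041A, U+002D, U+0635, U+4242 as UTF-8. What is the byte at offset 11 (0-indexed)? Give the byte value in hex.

U+28CD8 → 4-byte form F0 A8 B3 98 at offsets 0–3.
U+041A → 2-byte form D0 9A at offsets 4–5.
U+002D → 1-byte form 2D at offsets 6–6.
U+0635 → 2-byte form D8 B5 at offsets 7–8.
U+4242 → 3-byte form E4 89 82 at offsets 9–11.
Offset 11 falls in char 5's range; it's byte 3 of E4 89 82 = 0x82.

0x82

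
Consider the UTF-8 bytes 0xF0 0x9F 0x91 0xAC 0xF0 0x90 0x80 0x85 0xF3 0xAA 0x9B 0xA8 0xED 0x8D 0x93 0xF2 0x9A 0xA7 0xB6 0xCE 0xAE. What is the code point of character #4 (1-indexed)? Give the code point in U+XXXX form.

Offset 0: leading byte 0xF0 = 11110000 → 4-byte char #1 = F0 9F 91 AC.
Offset 4: leading byte 0xF0 = 11110000 → 4-byte char #2 = F0 90 80 85.
Offset 8: leading byte 0xF3 = 11110011 → 4-byte char #3 = F3 AA 9B A8.
Offset 12: leading byte 0xED = 11101101 → 3-byte char #4 = ED 8D 93.
Leading byte 0xED = 11101101 matches 1110xxxx → 3-byte sequence.
Byte 1: 0xED = 11101101, payload 1101 (4 bits).
Byte 2: 0x8D = 10001101 (10xxxxxx ✓), payload 001101.
Byte 3: 0x93 = 10010011 (10xxxxxx ✓), payload 010011.
Concatenate: 1101001101010011 = 0xD353 (16 bits → U+D353).

U+D353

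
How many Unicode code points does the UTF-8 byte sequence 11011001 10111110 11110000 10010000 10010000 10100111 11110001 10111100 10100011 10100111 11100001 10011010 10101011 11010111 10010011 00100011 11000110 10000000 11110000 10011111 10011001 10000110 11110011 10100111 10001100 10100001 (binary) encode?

Byte at offset 0: 0xD9 = 11011001 → 2-byte char (#1). Advance 2.
Byte at offset 2: 0xF0 = 11110000 → 4-byte char (#2). Advance 4.
Byte at offset 6: 0xF1 = 11110001 → 4-byte char (#3). Advance 4.
Byte at offset 10: 0xE1 = 11100001 → 3-byte char (#4). Advance 3.
Byte at offset 13: 0xD7 = 11010111 → 2-byte char (#5). Advance 2.
Byte at offset 15: 0x23 = 00100011 → 1-byte char (#6). Advance 1.
Byte at offset 16: 0xC6 = 11000110 → 2-byte char (#7). Advance 2.
Byte at offset 18: 0xF0 = 11110000 → 4-byte char (#8). Advance 4.
Byte at offset 22: 0xF3 = 11110011 → 4-byte char (#9). Advance 4.
Reached end at offset 26 after 9 code points.

9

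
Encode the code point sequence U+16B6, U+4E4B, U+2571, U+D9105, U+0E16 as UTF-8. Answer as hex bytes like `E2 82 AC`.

E1 9A B6 E4 B9 8B E2 95 B1 F3 99 84 85 E0 B8 96

U+16B6: 3-byte form → E1 9A B6.
U+4E4B: 3-byte form → E4 B9 8B.
U+2571: 3-byte form → E2 95 B1.
U+D9105: 4-byte form → F3 99 84 85.
U+0E16: 3-byte form → E0 B8 96.
Concatenated (16 bytes): E1 9A B6 E4 B9 8B E2 95 B1 F3 99 84 85 E0 B8 96.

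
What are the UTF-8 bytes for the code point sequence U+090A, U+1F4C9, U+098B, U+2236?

U+090A: 3-byte form → E0 A4 8A.
U+1F4C9: 4-byte form → F0 9F 93 89.
U+098B: 3-byte form → E0 A6 8B.
U+2236: 3-byte form → E2 88 B6.
Concatenated (13 bytes): E0 A4 8A F0 9F 93 89 E0 A6 8B E2 88 B6.

E0 A4 8A F0 9F 93 89 E0 A6 8B E2 88 B6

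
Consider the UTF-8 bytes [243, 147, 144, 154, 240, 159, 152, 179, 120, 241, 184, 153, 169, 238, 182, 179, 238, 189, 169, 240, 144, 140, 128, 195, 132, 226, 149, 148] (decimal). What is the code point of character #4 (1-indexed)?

U+78669

Offset 0: leading byte 0xF3 = 11110011 → 4-byte char #1 = F3 93 90 9A.
Offset 4: leading byte 0xF0 = 11110000 → 4-byte char #2 = F0 9F 98 B3.
Offset 8: leading byte 0x78 = 01111000 → 1-byte char #3 = 78.
Offset 9: leading byte 0xF1 = 11110001 → 4-byte char #4 = F1 B8 99 A9.
Leading byte 0xF1 = 11110001 matches 11110xxx → 4-byte sequence.
Byte 1: 0xF1 = 11110001, payload 001 (3 bits).
Byte 2: 0xB8 = 10111000 (10xxxxxx ✓), payload 111000.
Byte 3: 0x99 = 10011001 (10xxxxxx ✓), payload 011001.
Byte 4: 0xA9 = 10101001 (10xxxxxx ✓), payload 101001.
Concatenate: 001111000011001101001 = 0x78669 (21 bits → U+78669).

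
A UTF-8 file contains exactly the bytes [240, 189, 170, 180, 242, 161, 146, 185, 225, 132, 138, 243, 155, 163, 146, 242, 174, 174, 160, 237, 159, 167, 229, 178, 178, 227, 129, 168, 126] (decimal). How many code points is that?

Byte at offset 0: 0xF0 = 11110000 → 4-byte char (#1). Advance 4.
Byte at offset 4: 0xF2 = 11110010 → 4-byte char (#2). Advance 4.
Byte at offset 8: 0xE1 = 11100001 → 3-byte char (#3). Advance 3.
Byte at offset 11: 0xF3 = 11110011 → 4-byte char (#4). Advance 4.
Byte at offset 15: 0xF2 = 11110010 → 4-byte char (#5). Advance 4.
Byte at offset 19: 0xED = 11101101 → 3-byte char (#6). Advance 3.
Byte at offset 22: 0xE5 = 11100101 → 3-byte char (#7). Advance 3.
Byte at offset 25: 0xE3 = 11100011 → 3-byte char (#8). Advance 3.
Byte at offset 28: 0x7E = 01111110 → 1-byte char (#9). Advance 1.
Reached end at offset 29 after 9 code points.

9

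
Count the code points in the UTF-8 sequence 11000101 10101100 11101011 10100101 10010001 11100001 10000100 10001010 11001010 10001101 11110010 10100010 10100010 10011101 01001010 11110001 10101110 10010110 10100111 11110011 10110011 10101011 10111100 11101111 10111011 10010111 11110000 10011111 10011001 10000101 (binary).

10

Byte at offset 0: 0xC5 = 11000101 → 2-byte char (#1). Advance 2.
Byte at offset 2: 0xEB = 11101011 → 3-byte char (#2). Advance 3.
Byte at offset 5: 0xE1 = 11100001 → 3-byte char (#3). Advance 3.
Byte at offset 8: 0xCA = 11001010 → 2-byte char (#4). Advance 2.
Byte at offset 10: 0xF2 = 11110010 → 4-byte char (#5). Advance 4.
Byte at offset 14: 0x4A = 01001010 → 1-byte char (#6). Advance 1.
Byte at offset 15: 0xF1 = 11110001 → 4-byte char (#7). Advance 4.
Byte at offset 19: 0xF3 = 11110011 → 4-byte char (#8). Advance 4.
Byte at offset 23: 0xEF = 11101111 → 3-byte char (#9). Advance 3.
Byte at offset 26: 0xF0 = 11110000 → 4-byte char (#10). Advance 4.
Reached end at offset 30 after 10 code points.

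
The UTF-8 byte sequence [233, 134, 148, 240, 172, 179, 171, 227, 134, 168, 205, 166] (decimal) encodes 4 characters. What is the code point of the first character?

Offset 0: leading byte 0xE9 = 11101001 → 3-byte char #1 = E9 86 94.
Leading byte 0xE9 = 11101001 matches 1110xxxx → 3-byte sequence.
Byte 1: 0xE9 = 11101001, payload 1001 (4 bits).
Byte 2: 0x86 = 10000110 (10xxxxxx ✓), payload 000110.
Byte 3: 0x94 = 10010100 (10xxxxxx ✓), payload 010100.
Concatenate: 1001000110010100 = 0x9194 (16 bits → U+9194).

U+9194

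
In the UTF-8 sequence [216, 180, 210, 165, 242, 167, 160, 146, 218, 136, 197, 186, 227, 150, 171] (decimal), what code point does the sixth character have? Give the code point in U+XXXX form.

U+35AB

Offset 0: leading byte 0xD8 = 11011000 → 2-byte char #1 = D8 B4.
Offset 2: leading byte 0xD2 = 11010010 → 2-byte char #2 = D2 A5.
Offset 4: leading byte 0xF2 = 11110010 → 4-byte char #3 = F2 A7 A0 92.
Offset 8: leading byte 0xDA = 11011010 → 2-byte char #4 = DA 88.
Offset 10: leading byte 0xC5 = 11000101 → 2-byte char #5 = C5 BA.
Offset 12: leading byte 0xE3 = 11100011 → 3-byte char #6 = E3 96 AB.
Leading byte 0xE3 = 11100011 matches 1110xxxx → 3-byte sequence.
Byte 1: 0xE3 = 11100011, payload 0011 (4 bits).
Byte 2: 0x96 = 10010110 (10xxxxxx ✓), payload 010110.
Byte 3: 0xAB = 10101011 (10xxxxxx ✓), payload 101011.
Concatenate: 0011010110101011 = 0x35AB (16 bits → U+35AB).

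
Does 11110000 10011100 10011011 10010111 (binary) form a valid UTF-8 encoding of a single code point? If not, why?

Leading byte 0xF0 = 11110000 → 4-byte form.
Continuation bytes 0x9C=10011100, 0x9B=10011011, 0x97=10010111 all match 10xxxxxx.
Decoded value 0x1C6D7 is ≥ 0x10000 (shortest form) and not a surrogate.

valid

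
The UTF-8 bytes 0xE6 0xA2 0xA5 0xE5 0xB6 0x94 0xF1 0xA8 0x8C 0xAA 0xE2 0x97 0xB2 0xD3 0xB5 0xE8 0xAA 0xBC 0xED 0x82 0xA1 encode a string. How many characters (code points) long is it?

7

Byte at offset 0: 0xE6 = 11100110 → 3-byte char (#1). Advance 3.
Byte at offset 3: 0xE5 = 11100101 → 3-byte char (#2). Advance 3.
Byte at offset 6: 0xF1 = 11110001 → 4-byte char (#3). Advance 4.
Byte at offset 10: 0xE2 = 11100010 → 3-byte char (#4). Advance 3.
Byte at offset 13: 0xD3 = 11010011 → 2-byte char (#5). Advance 2.
Byte at offset 15: 0xE8 = 11101000 → 3-byte char (#6). Advance 3.
Byte at offset 18: 0xED = 11101101 → 3-byte char (#7). Advance 3.
Reached end at offset 21 after 7 code points.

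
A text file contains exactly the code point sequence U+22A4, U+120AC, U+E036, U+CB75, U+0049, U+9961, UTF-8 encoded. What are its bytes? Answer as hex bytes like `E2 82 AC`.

E2 8A A4 F0 92 82 AC EE 80 B6 EC AD B5 49 E9 A5 A1

U+22A4: 3-byte form → E2 8A A4.
U+120AC: 4-byte form → F0 92 82 AC.
U+E036: 3-byte form → EE 80 B6.
U+CB75: 3-byte form → EC AD B5.
U+0049: 1-byte form → 49.
U+9961: 3-byte form → E9 A5 A1.
Concatenated (17 bytes): E2 8A A4 F0 92 82 AC EE 80 B6 EC AD B5 49 E9 A5 A1.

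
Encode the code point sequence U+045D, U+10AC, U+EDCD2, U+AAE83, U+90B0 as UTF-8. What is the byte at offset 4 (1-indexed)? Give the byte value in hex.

0x82

1-indexed offset 4 is 0-indexed offset 3.
U+045D → 2-byte form D1 9D at offsets 0–1.
U+10AC → 3-byte form E1 82 AC at offsets 2–4.
Offset 3 falls in char 2's range; it's byte 2 of E1 82 AC = 0x82.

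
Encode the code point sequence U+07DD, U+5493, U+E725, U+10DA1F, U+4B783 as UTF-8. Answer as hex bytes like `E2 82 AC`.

U+07DD: 2-byte form → DF 9D.
U+5493: 3-byte form → E5 92 93.
U+E725: 3-byte form → EE 9C A5.
U+10DA1F: 4-byte form → F4 8D A8 9F.
U+4B783: 4-byte form → F1 8B 9E 83.
Concatenated (16 bytes): DF 9D E5 92 93 EE 9C A5 F4 8D A8 9F F1 8B 9E 83.

DF 9D E5 92 93 EE 9C A5 F4 8D A8 9F F1 8B 9E 83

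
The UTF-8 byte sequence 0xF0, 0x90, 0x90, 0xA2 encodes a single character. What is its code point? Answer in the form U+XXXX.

U+10422

Leading byte 0xF0 = 11110000 matches 11110xxx → 4-byte sequence.
Byte 1: 0xF0 = 11110000, payload 000 (3 bits).
Byte 2: 0x90 = 10010000 (10xxxxxx ✓), payload 010000.
Byte 3: 0x90 = 10010000 (10xxxxxx ✓), payload 010000.
Byte 4: 0xA2 = 10100010 (10xxxxxx ✓), payload 100010.
Concatenate: 000010000010000100010 = 0x10422 (21 bits → U+10422).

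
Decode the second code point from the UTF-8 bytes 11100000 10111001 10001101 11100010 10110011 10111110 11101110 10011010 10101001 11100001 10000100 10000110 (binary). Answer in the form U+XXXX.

U+2CFE

Offset 0: leading byte 0xE0 = 11100000 → 3-byte char #1 = E0 B9 8D.
Offset 3: leading byte 0xE2 = 11100010 → 3-byte char #2 = E2 B3 BE.
Leading byte 0xE2 = 11100010 matches 1110xxxx → 3-byte sequence.
Byte 1: 0xE2 = 11100010, payload 0010 (4 bits).
Byte 2: 0xB3 = 10110011 (10xxxxxx ✓), payload 110011.
Byte 3: 0xBE = 10111110 (10xxxxxx ✓), payload 111110.
Concatenate: 0010110011111110 = 0x2CFE (16 bits → U+2CFE).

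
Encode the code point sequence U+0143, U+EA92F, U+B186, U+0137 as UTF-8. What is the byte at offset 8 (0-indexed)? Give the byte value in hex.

U+0143 → 2-byte form C5 83 at offsets 0–1.
U+EA92F → 4-byte form F3 AA A4 AF at offsets 2–5.
U+B186 → 3-byte form EB 86 86 at offsets 6–8.
Offset 8 falls in char 3's range; it's byte 3 of EB 86 86 = 0x86.

0x86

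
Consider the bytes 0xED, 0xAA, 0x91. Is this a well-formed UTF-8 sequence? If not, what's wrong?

Structurally a 3-byte sequence; payload = 0xDA91.
But 0xDA91 is in U+D800–U+DFFF, the surrogate range. Surrogates are not Unicode scalar values and are forbidden in UTF-8.

invalid (encodes a surrogate (U+D800–U+DFFF))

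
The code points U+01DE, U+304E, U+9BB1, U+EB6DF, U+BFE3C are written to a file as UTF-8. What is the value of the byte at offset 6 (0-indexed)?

0xAE

U+01DE → 2-byte form C7 9E at offsets 0–1.
U+304E → 3-byte form E3 81 8E at offsets 2–4.
U+9BB1 → 3-byte form E9 AE B1 at offsets 5–7.
Offset 6 falls in char 3's range; it's byte 2 of E9 AE B1 = 0xAE.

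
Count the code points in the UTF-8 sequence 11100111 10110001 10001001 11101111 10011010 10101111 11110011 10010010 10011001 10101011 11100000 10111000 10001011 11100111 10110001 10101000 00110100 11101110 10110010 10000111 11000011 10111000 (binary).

Byte at offset 0: 0xE7 = 11100111 → 3-byte char (#1). Advance 3.
Byte at offset 3: 0xEF = 11101111 → 3-byte char (#2). Advance 3.
Byte at offset 6: 0xF3 = 11110011 → 4-byte char (#3). Advance 4.
Byte at offset 10: 0xE0 = 11100000 → 3-byte char (#4). Advance 3.
Byte at offset 13: 0xE7 = 11100111 → 3-byte char (#5). Advance 3.
Byte at offset 16: 0x34 = 00110100 → 1-byte char (#6). Advance 1.
Byte at offset 17: 0xEE = 11101110 → 3-byte char (#7). Advance 3.
Byte at offset 20: 0xC3 = 11000011 → 2-byte char (#8). Advance 2.
Reached end at offset 22 after 8 code points.

8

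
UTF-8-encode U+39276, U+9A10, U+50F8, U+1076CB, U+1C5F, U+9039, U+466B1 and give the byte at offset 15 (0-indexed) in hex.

0xB1

U+39276 → 4-byte form F0 B9 89 B6 at offsets 0–3.
U+9A10 → 3-byte form E9 A8 90 at offsets 4–6.
U+50F8 → 3-byte form E5 83 B8 at offsets 7–9.
U+1076CB → 4-byte form F4 87 9B 8B at offsets 10–13.
U+1C5F → 3-byte form E1 B1 9F at offsets 14–16.
Offset 15 falls in char 5's range; it's byte 2 of E1 B1 9F = 0xB1.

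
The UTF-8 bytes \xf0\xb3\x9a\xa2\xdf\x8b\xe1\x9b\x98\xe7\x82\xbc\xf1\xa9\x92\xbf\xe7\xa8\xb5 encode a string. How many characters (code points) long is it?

6

Byte at offset 0: 0xF0 = 11110000 → 4-byte char (#1). Advance 4.
Byte at offset 4: 0xDF = 11011111 → 2-byte char (#2). Advance 2.
Byte at offset 6: 0xE1 = 11100001 → 3-byte char (#3). Advance 3.
Byte at offset 9: 0xE7 = 11100111 → 3-byte char (#4). Advance 3.
Byte at offset 12: 0xF1 = 11110001 → 4-byte char (#5). Advance 4.
Byte at offset 16: 0xE7 = 11100111 → 3-byte char (#6). Advance 3.
Reached end at offset 19 after 6 code points.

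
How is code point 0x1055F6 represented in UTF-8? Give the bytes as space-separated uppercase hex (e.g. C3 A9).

U+1055F6 = 0x1055F6 = 1070582 decimal. In range U+10000–U+10FFFF → 4-byte form: 11110xxx 10xxxxxx 10xxxxxx 10xxxxxx.
Binary (21 bits): 100000101010111110110.
Split 3+6+6+6: 100 | 000101 | 010111 | 110110.
Byte 1: 11110100 = 0xF4.
Byte 2: 10000101 = 0x85.
Byte 3: 10010111 = 0x97.
Byte 4: 10110110 = 0xB6.

F4 85 97 B6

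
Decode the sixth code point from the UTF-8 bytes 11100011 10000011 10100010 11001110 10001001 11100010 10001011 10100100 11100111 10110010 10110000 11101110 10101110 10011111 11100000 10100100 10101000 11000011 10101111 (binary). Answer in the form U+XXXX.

U+0928

Offset 0: leading byte 0xE3 = 11100011 → 3-byte char #1 = E3 83 A2.
Offset 3: leading byte 0xCE = 11001110 → 2-byte char #2 = CE 89.
Offset 5: leading byte 0xE2 = 11100010 → 3-byte char #3 = E2 8B A4.
Offset 8: leading byte 0xE7 = 11100111 → 3-byte char #4 = E7 B2 B0.
Offset 11: leading byte 0xEE = 11101110 → 3-byte char #5 = EE AE 9F.
Offset 14: leading byte 0xE0 = 11100000 → 3-byte char #6 = E0 A4 A8.
Leading byte 0xE0 = 11100000 matches 1110xxxx → 3-byte sequence.
Byte 1: 0xE0 = 11100000, payload 0000 (4 bits).
Byte 2: 0xA4 = 10100100 (10xxxxxx ✓), payload 100100.
Byte 3: 0xA8 = 10101000 (10xxxxxx ✓), payload 101000.
Concatenate: 0000100100101000 = 0x928 (16 bits → U+0928).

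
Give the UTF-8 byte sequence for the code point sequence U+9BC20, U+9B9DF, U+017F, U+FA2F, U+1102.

F2 9B B0 A0 F2 9B A7 9F C5 BF EF A8 AF E1 84 82

U+9BC20: 4-byte form → F2 9B B0 A0.
U+9B9DF: 4-byte form → F2 9B A7 9F.
U+017F: 2-byte form → C5 BF.
U+FA2F: 3-byte form → EF A8 AF.
U+1102: 3-byte form → E1 84 82.
Concatenated (16 bytes): F2 9B B0 A0 F2 9B A7 9F C5 BF EF A8 AF E1 84 82.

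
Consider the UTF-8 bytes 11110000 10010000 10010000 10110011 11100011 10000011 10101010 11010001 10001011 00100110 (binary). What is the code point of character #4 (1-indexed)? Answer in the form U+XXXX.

U+0026

Offset 0: leading byte 0xF0 = 11110000 → 4-byte char #1 = F0 90 90 B3.
Offset 4: leading byte 0xE3 = 11100011 → 3-byte char #2 = E3 83 AA.
Offset 7: leading byte 0xD1 = 11010001 → 2-byte char #3 = D1 8B.
Offset 9: leading byte 0x26 = 00100110 → 1-byte char #4 = 26.
Leading byte 0x26 = 00100110 matches 0xxxxxxx → 1-byte sequence.
Byte 1: 0x26 = 00100110, payload 0100110 (7 bits).
Concatenate: 0100110 = 0x26 (7 bits → U+0026).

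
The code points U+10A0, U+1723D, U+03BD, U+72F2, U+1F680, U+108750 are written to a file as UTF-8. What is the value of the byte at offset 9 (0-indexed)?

0xE7

U+10A0 → 3-byte form E1 82 A0 at offsets 0–2.
U+1723D → 4-byte form F0 97 88 BD at offsets 3–6.
U+03BD → 2-byte form CE BD at offsets 7–8.
U+72F2 → 3-byte form E7 8B B2 at offsets 9–11.
Offset 9 falls in char 4's range; it's byte 1 of E7 8B B2 = 0xE7.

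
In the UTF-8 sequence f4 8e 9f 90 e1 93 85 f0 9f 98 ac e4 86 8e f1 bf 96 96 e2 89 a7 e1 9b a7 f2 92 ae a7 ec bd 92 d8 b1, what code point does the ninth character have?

U+CF52

Offset 0: leading byte 0xF4 = 11110100 → 4-byte char #1 = F4 8E 9F 90.
Offset 4: leading byte 0xE1 = 11100001 → 3-byte char #2 = E1 93 85.
Offset 7: leading byte 0xF0 = 11110000 → 4-byte char #3 = F0 9F 98 AC.
Offset 11: leading byte 0xE4 = 11100100 → 3-byte char #4 = E4 86 8E.
Offset 14: leading byte 0xF1 = 11110001 → 4-byte char #5 = F1 BF 96 96.
Offset 18: leading byte 0xE2 = 11100010 → 3-byte char #6 = E2 89 A7.
Offset 21: leading byte 0xE1 = 11100001 → 3-byte char #7 = E1 9B A7.
Offset 24: leading byte 0xF2 = 11110010 → 4-byte char #8 = F2 92 AE A7.
Offset 28: leading byte 0xEC = 11101100 → 3-byte char #9 = EC BD 92.
Leading byte 0xEC = 11101100 matches 1110xxxx → 3-byte sequence.
Byte 1: 0xEC = 11101100, payload 1100 (4 bits).
Byte 2: 0xBD = 10111101 (10xxxxxx ✓), payload 111101.
Byte 3: 0x92 = 10010010 (10xxxxxx ✓), payload 010010.
Concatenate: 1100111101010010 = 0xCF52 (16 bits → U+CF52).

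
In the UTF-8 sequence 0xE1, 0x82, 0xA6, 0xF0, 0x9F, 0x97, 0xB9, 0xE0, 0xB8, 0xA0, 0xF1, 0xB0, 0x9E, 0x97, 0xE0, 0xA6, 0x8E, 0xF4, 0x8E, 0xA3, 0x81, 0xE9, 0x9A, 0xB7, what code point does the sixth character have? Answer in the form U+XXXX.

Offset 0: leading byte 0xE1 = 11100001 → 3-byte char #1 = E1 82 A6.
Offset 3: leading byte 0xF0 = 11110000 → 4-byte char #2 = F0 9F 97 B9.
Offset 7: leading byte 0xE0 = 11100000 → 3-byte char #3 = E0 B8 A0.
Offset 10: leading byte 0xF1 = 11110001 → 4-byte char #4 = F1 B0 9E 97.
Offset 14: leading byte 0xE0 = 11100000 → 3-byte char #5 = E0 A6 8E.
Offset 17: leading byte 0xF4 = 11110100 → 4-byte char #6 = F4 8E A3 81.
Leading byte 0xF4 = 11110100 matches 11110xxx → 4-byte sequence.
Byte 1: 0xF4 = 11110100, payload 100 (3 bits).
Byte 2: 0x8E = 10001110 (10xxxxxx ✓), payload 001110.
Byte 3: 0xA3 = 10100011 (10xxxxxx ✓), payload 100011.
Byte 4: 0x81 = 10000001 (10xxxxxx ✓), payload 000001.
Concatenate: 100001110100011000001 = 0x10E8C1 (21 bits → U+10E8C1).

U+10E8C1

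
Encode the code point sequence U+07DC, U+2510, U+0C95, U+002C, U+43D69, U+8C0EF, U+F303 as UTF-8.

DF 9C E2 94 90 E0 B2 95 2C F1 83 B5 A9 F2 8C 83 AF EF 8C 83

U+07DC: 2-byte form → DF 9C.
U+2510: 3-byte form → E2 94 90.
U+0C95: 3-byte form → E0 B2 95.
U+002C: 1-byte form → 2C.
U+43D69: 4-byte form → F1 83 B5 A9.
U+8C0EF: 4-byte form → F2 8C 83 AF.
U+F303: 3-byte form → EF 8C 83.
Concatenated (20 bytes): DF 9C E2 94 90 E0 B2 95 2C F1 83 B5 A9 F2 8C 83 AF EF 8C 83.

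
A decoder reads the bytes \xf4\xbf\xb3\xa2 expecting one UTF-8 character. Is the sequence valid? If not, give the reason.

Leading byte 0xF4 = 11110100 → 4-byte form.
Payload = 0x13FCE2, which exceeds U+10FFFF, the maximum Unicode code point. (Leading bytes F5–FF, or F4 followed by ≥ 0x90, are invalid.)

invalid (encodes a value above U+10FFFF)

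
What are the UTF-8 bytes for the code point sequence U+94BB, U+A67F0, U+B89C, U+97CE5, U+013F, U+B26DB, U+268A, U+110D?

U+94BB: 3-byte form → E9 92 BB.
U+A67F0: 4-byte form → F2 A6 9F B0.
U+B89C: 3-byte form → EB A2 9C.
U+97CE5: 4-byte form → F2 97 B3 A5.
U+013F: 2-byte form → C4 BF.
U+B26DB: 4-byte form → F2 B2 9B 9B.
U+268A: 3-byte form → E2 9A 8A.
U+110D: 3-byte form → E1 84 8D.
Concatenated (26 bytes): E9 92 BB F2 A6 9F B0 EB A2 9C F2 97 B3 A5 C4 BF F2 B2 9B 9B E2 9A 8A E1 84 8D.

E9 92 BB F2 A6 9F B0 EB A2 9C F2 97 B3 A5 C4 BF F2 B2 9B 9B E2 9A 8A E1 84 8D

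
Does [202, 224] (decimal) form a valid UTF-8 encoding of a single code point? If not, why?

invalid (non-continuation byte where continuation expected)

Leading byte 0xCA = 11001010 → 2-byte form.
Byte 2 is 0xE0 = 11100000, which is not 10xxxxxx — expected a continuation byte.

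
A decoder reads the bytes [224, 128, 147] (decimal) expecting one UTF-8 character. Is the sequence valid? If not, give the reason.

Leading byte 0xE0 = 11100000 → 3-byte form.
Continuation bytes all match 10xxxxxx. Payload decodes to 0x13.
But 0x13 < 0x800, the minimum for a 3-byte sequence — this is an overlong encoding.

invalid (overlong encoding)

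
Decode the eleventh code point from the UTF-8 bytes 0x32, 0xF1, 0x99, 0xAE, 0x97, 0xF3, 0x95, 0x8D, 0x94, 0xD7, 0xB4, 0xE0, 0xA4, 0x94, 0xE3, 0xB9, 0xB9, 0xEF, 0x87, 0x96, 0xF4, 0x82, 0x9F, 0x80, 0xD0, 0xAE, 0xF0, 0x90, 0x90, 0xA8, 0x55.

U+0055

Offset 0: leading byte 0x32 = 00110010 → 1-byte char #1 = 32.
Offset 1: leading byte 0xF1 = 11110001 → 4-byte char #2 = F1 99 AE 97.
Offset 5: leading byte 0xF3 = 11110011 → 4-byte char #3 = F3 95 8D 94.
Offset 9: leading byte 0xD7 = 11010111 → 2-byte char #4 = D7 B4.
Offset 11: leading byte 0xE0 = 11100000 → 3-byte char #5 = E0 A4 94.
Offset 14: leading byte 0xE3 = 11100011 → 3-byte char #6 = E3 B9 B9.
Offset 17: leading byte 0xEF = 11101111 → 3-byte char #7 = EF 87 96.
Offset 20: leading byte 0xF4 = 11110100 → 4-byte char #8 = F4 82 9F 80.
Offset 24: leading byte 0xD0 = 11010000 → 2-byte char #9 = D0 AE.
Offset 26: leading byte 0xF0 = 11110000 → 4-byte char #10 = F0 90 90 A8.
Offset 30: leading byte 0x55 = 01010101 → 1-byte char #11 = 55.
Leading byte 0x55 = 01010101 matches 0xxxxxxx → 1-byte sequence.
Byte 1: 0x55 = 01010101, payload 1010101 (7 bits).
Concatenate: 1010101 = 0x55 (7 bits → U+0055).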